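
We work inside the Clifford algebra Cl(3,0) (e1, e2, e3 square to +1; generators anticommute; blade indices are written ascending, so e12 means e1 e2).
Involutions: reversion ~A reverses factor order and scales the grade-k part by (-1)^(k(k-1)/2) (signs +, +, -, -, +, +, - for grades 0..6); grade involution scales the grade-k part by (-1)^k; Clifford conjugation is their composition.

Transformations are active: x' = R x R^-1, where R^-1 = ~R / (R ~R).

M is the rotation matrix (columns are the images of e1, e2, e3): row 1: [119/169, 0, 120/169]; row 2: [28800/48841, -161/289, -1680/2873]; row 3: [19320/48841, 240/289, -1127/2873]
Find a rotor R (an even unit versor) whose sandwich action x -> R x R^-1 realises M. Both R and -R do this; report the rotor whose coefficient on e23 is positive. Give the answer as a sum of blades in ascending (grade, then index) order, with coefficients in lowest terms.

Method: write R = a + b12*e12 + b13*e13 + b23*e23 with a^2 + b12^2 + b13^2 + b23^2 = 1 (so R^-1 = ~R). Expanding the columns R e_j ~R gives tr M = 4a^2 - 1 and, from the antisymmetric part, M21 - M12 = -4a*b12, M13 - M31 = 4a*b13, M32 - M23 = -4a*b23.
Here tr M = -11977/48841, so a^2 = (1 + tr M)/4 = 9216/48841 and a = ±96/221. Taking a = 96/221: M21 - M12 = 28800/48841, M13 - M31 = 15360/48841, M32 - M23 = 69120/48841, giving b12 = -75/221, b13 = 40/221, b23 = -180/221, i.e. R = 96/221 - 75/221*e12 + 40/221*e13 - 180/221*e23.
Its e23 coefficient is negative, so report the other preimage -R.
Answer: -96/221 + 75/221*e12 - 40/221*e13 + 180/221*e23. Sheet selection: the two-to-one cover makes ±R indistinguishable at the matrix level (trace -11977/48841), so uniqueness comes from the required sign on e23.


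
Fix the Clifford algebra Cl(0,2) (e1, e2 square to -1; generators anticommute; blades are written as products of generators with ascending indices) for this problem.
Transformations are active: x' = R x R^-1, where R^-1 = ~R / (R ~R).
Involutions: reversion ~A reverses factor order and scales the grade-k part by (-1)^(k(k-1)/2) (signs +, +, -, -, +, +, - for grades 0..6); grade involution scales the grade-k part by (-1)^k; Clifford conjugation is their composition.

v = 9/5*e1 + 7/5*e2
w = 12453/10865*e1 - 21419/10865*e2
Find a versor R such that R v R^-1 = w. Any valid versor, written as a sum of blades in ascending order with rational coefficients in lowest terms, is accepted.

Equal squares first: v^2 = w^2 = -26/5. Then v + w = 6402/2173*e1 - 6208/10865*e2 is a versor taking v to w, provided it is invertible.
Answer: 6402/2173*e1 - 6208/10865*e2


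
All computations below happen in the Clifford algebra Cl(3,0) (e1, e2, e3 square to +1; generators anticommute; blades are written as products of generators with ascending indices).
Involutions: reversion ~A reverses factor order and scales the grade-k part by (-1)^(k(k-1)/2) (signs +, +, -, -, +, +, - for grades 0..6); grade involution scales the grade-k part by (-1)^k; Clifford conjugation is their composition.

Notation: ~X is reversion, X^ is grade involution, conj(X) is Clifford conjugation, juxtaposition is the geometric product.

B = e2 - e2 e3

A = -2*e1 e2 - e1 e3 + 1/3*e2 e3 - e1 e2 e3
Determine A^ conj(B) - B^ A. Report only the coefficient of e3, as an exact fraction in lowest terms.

first term: -1/3 + e1 + 1/3*e3 + e1 e2 - e1 e3 - e1 e2 e3
second term: 1/3 - 3*e1 - 1/3*e3 + e1 e2 - 3*e1 e3 - e1 e2 e3
Answer: 2/3


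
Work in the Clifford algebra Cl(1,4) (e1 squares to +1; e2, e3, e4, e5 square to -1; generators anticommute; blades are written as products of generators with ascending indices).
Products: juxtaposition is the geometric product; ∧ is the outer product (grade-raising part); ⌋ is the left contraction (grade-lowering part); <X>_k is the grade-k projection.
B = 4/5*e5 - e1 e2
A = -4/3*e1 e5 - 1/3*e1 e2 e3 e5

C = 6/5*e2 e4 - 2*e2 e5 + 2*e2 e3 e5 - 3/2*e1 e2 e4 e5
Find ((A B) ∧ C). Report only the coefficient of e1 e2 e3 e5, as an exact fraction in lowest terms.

step 1: 16/15*e1 + 4/3*e2 e5 + 1/3*e3 e5 + 4/15*e1 e2 e3
step 2: 32/25*e1 e2 e4 - 32/15*e1 e2 e5 + 32/15*e1 e2 e3 e5 - 2/5*e2 e3 e4 e5
Answer: 32/15


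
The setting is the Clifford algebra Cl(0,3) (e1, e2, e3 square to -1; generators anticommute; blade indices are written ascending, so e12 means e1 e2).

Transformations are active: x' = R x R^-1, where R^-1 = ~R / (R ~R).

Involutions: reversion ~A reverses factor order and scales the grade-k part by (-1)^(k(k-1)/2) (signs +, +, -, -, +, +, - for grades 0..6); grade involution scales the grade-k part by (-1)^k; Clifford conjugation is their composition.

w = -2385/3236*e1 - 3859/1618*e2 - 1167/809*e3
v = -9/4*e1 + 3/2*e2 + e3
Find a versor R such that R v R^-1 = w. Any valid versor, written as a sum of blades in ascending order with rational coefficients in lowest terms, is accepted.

Equal squares first: v^2 = w^2 = -133/16. Then v + w = -4833/1618*e1 - 716/809*e2 - 358/809*e3 is a versor taking v to w, provided it is invertible.
Answer: -4833/1618*e1 - 716/809*e2 - 358/809*e3


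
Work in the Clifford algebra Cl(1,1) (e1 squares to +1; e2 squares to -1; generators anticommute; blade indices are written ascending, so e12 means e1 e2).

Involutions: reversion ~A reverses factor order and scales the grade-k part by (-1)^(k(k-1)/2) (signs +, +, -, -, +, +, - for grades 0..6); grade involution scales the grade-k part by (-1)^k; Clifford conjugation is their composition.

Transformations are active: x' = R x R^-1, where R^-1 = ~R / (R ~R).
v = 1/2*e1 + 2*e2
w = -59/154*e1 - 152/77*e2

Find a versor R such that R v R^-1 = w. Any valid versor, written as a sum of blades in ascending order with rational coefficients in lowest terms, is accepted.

Here q(v) = q(w) = -15/4; the classical choice R = v + w = 9/77*e1 + 2/77*e2 then realises v -> w under the sandwich.
Answer: 9/77*e1 + 2/77*e2


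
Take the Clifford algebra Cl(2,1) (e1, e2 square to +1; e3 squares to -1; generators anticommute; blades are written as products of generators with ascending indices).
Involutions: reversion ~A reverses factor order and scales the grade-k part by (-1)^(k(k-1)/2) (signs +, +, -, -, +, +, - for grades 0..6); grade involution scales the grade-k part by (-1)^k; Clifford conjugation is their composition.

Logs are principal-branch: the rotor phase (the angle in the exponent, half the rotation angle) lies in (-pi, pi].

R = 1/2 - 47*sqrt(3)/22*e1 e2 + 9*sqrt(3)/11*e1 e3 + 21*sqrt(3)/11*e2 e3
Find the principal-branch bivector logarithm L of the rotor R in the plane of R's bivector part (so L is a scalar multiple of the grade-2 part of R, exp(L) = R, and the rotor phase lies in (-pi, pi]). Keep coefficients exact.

The scalar part of R is 1/2, and that scalar determines the rotor phase on the principal branch; recovering the unit plane as bivector-part over sine of the phase gives L = phase * plane.
Concretely: cos(phase) = 1/2 gives phase = ±pi/3, and since phase/sin(phase) is even the sign is immaterial: L = (phase/sin(phase)) * <R>_2 = (2*sqrt(3)*pi/9) * <R>_2.
Answer: -47*pi/33*e1 e2 + 6*pi/11*e1 e3 + 14*pi/11*e2 e3


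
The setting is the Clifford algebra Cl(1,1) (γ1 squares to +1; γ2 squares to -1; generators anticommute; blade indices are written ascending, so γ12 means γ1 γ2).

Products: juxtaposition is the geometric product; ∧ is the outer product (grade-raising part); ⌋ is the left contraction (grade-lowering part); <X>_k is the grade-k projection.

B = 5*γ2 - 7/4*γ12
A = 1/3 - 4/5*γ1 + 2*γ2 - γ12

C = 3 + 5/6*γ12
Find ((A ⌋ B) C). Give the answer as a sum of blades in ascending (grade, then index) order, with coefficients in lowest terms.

step 1: -33/4 - 7/2*γ1 + 46/15*γ2 - 7/12*γ12
step 2: -1817/72 - 143/18*γ1 + 377/60*γ2 - 69/8*γ12
Answer: -1817/72 - 143/18*γ1 + 377/60*γ2 - 69/8*γ12


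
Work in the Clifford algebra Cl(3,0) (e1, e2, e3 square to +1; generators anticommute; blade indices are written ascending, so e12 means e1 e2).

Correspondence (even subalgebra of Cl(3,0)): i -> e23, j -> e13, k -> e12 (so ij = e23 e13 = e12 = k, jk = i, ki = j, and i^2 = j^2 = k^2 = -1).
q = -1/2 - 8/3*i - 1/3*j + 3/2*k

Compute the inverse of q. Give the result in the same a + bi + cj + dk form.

In blades: q = -1/2 + 3/2*e12 - 1/3*e13 - 8/3*e23.
With qbar = -1/2 - 3/2*e12 + 1/3*e13 + 8/3*e23 (scalar fixed, mapped units negated), q qbar = 175/18 (the sum of squared coefficients), so q^-1 = qbar / (175/18) = -9/175 - 27/175*e12 + 6/175*e13 + 48/175*e23; translating back:
Answer: -9/175 + 48/175*i + 6/175*j - 27/175*k


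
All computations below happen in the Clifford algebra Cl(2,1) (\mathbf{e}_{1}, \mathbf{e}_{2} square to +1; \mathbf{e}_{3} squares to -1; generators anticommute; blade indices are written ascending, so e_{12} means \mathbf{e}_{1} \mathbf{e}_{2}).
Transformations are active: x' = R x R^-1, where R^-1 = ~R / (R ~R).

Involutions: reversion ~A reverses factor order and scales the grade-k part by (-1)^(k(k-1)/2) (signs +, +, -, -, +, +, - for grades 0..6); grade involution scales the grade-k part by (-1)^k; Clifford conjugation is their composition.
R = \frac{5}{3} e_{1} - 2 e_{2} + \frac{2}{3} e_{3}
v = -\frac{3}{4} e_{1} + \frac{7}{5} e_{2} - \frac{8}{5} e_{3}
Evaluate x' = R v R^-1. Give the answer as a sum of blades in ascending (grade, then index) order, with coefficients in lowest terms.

~R = \frac{5}{3} e_{1} - 2 e_{2} + \frac{2}{3} e_{3}, and R ~R = \frac{19}{3}, so R^-1 = ~R / (\frac{19}{3}).
R v = -\frac{179}{60} + \frac{5}{6} e_{12} - \frac{13}{6} e_{13} + \frac{34}{15} e_{23}
Answer: -\frac{187}{228} e_{1} + \frac{46}{95} e_{2} + \frac{277}{285} e_{3}


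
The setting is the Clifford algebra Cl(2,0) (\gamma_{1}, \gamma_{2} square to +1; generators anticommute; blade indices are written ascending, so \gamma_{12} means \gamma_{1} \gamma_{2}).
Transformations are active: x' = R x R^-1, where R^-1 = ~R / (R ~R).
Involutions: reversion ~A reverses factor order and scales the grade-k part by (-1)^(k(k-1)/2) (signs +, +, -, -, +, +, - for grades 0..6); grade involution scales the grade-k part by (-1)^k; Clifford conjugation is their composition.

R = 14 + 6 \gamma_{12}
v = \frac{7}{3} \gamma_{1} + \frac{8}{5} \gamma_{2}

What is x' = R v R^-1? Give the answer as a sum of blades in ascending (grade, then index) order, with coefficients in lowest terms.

~R = 14 - 6 \gamma_{12}, and R ~R = 232, so R^-1 = ~R / (232).
R v = \frac{634}{15} \gamma_{1} + \frac{42}{5} \gamma_{2}
Answer: \frac{1204}{435} \gamma_{1} - \frac{17}{29} \gamma_{2}


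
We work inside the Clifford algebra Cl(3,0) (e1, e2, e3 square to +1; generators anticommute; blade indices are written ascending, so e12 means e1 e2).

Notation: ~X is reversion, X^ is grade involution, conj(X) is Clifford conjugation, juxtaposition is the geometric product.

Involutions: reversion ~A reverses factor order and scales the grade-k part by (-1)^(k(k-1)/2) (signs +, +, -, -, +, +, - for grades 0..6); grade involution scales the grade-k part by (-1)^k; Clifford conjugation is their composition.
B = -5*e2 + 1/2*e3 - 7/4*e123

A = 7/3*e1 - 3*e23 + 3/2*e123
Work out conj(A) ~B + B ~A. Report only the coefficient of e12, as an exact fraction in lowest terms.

first term: -21/8 - 21/4*e1 + 3/2*e2 + 15*e3 + 149/12*e12 + 19/3*e13 - 49/12*e23
second term: -21/8 + 21/4*e1 - 3/2*e2 - 15*e3 + 131/12*e12 - 26/3*e13 - 49/12*e23
Answer: 70/3


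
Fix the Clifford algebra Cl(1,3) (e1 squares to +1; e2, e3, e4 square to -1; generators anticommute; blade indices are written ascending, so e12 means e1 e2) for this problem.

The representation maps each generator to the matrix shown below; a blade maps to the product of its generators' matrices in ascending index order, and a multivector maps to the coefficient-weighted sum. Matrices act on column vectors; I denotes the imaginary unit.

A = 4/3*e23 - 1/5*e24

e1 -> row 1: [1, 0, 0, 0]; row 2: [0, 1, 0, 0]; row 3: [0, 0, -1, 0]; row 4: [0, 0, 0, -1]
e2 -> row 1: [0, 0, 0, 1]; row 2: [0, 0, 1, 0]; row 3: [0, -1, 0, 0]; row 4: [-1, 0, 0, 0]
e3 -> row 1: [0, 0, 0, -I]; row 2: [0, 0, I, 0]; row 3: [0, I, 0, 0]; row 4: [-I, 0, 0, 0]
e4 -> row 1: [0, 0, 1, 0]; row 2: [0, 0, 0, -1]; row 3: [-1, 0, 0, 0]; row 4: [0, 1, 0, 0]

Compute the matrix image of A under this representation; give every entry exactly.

Bivector images (products of the table entries): rho(e23) = rho(e2)rho(e3) = row 1: [-I, 0, 0, 0]; row 2: [0, I, 0, 0]; row 3: [0, 0, -I, 0]; row 4: [0, 0, 0, I]; rho(e24) = rho(e2)rho(e4) = row 1: [0, 1, 0, 0]; row 2: [-1, 0, 0, 0]; row 3: [0, 0, 0, 1]; row 4: [0, 0, -1, 0].
M = (4/3)*rho(e23) + (-1/5)*rho(e24), summed entrywise:
Answer: row 1: [-4*I/3, -1/5, 0, 0]; row 2: [1/5, 4*I/3, 0, 0]; row 3: [0, 0, -4*I/3, -1/5]; row 4: [0, 0, 1/5, 4*I/3]


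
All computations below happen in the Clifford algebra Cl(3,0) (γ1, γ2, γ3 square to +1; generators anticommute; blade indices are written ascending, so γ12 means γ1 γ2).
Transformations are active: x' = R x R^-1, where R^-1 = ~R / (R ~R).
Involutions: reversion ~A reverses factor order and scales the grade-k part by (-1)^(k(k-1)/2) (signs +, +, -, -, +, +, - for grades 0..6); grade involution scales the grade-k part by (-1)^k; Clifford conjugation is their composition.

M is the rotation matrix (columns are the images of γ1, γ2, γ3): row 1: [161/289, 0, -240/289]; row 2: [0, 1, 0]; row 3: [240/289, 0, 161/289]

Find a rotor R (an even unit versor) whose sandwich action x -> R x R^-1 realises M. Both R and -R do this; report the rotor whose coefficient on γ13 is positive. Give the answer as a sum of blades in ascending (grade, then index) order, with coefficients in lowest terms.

Method: write R = a + b12*γ12 + b13*γ13 + b23*γ23 with a^2 + b12^2 + b13^2 + b23^2 = 1 (so R^-1 = ~R). Expanding the columns R e_j ~R gives tr M = 4a^2 - 1 and, from the antisymmetric part, M21 - M12 = -4a*b12, M13 - M31 = 4a*b13, M32 - M23 = -4a*b23.
Here tr M = 611/289, so a^2 = (1 + tr M)/4 = 225/289 and a = ±15/17. Taking a = 15/17: M21 - M12 = 0, M13 - M31 = -480/289, M32 - M23 = 0, giving b12 = 0, b13 = -8/17, b23 = 0, i.e. R = 15/17 - 8/17*γ13.
Its γ13 coefficient is negative, so report the other preimage -R.
Answer: -15/17 + 8/17*γ13. Uniqueness: Spin(3) -> SO(3) maps R and -R to the same rotation of trace 611/289; fixing the sign of the γ13 coefficient removes the ambiguity.


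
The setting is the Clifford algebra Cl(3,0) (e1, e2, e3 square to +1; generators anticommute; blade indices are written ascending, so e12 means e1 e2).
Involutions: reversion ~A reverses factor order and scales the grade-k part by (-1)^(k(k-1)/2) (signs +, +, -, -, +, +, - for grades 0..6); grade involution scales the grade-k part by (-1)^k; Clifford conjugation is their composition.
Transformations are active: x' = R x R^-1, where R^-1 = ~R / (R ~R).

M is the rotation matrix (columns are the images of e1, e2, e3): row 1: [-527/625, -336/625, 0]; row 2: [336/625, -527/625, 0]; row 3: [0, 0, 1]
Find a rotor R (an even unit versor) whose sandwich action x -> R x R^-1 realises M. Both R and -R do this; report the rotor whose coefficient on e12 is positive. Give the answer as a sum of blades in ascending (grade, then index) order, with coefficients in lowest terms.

Method: write R = a + b12*e12 + b13*e13 + b23*e23 with a^2 + b12^2 + b13^2 + b23^2 = 1 (so R^-1 = ~R). Expanding the columns R e_j ~R gives tr M = 4a^2 - 1 and, from the antisymmetric part, M21 - M12 = -4a*b12, M13 - M31 = 4a*b13, M32 - M23 = -4a*b23.
Here tr M = -429/625, so a^2 = (1 + tr M)/4 = 49/625 and a = ±7/25. Taking a = 7/25: M21 - M12 = 672/625, M13 - M31 = 0, M32 - M23 = 0, giving b12 = -24/25, b13 = 0, b23 = 0, i.e. R = 7/25 - 24/25*e12.
Its e12 coefficient is negative, so report the other preimage -R.
Answer: -7/25 + 24/25*e12. Key observation: the double cover Spin(3) -> SO(3) sends R and -R to the same matrix (trace -429/625 here), so the stated sign of the e12 coefficient is what selects one sheet.


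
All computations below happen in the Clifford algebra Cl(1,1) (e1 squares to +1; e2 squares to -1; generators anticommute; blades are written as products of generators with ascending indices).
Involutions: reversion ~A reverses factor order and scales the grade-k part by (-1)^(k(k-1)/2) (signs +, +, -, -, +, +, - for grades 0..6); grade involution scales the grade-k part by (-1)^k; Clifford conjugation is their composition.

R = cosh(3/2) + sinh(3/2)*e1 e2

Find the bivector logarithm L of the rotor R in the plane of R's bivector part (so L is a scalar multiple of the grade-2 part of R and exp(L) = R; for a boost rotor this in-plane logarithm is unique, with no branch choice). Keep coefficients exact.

The scalar part of R is cosh(3/2), so cosh pins the rapidity up to sign — the sign comes from the bivector part; dividing that part by sinh of the rapidity yields the plane, and the in-plane L = rapidity * plane is unique because the two sign choices cancel.
Concretely: cosh(rapidity) = cosh(3/2) gives rapidity = ±3/2, and since rapidity/sinh(rapidity) is even the sign is immaterial: L = (rapidity/sinh(rapidity)) * <R>_2 = (3/(2*sinh(3/2))) * <R>_2.
Answer: 3/2*e1 e2


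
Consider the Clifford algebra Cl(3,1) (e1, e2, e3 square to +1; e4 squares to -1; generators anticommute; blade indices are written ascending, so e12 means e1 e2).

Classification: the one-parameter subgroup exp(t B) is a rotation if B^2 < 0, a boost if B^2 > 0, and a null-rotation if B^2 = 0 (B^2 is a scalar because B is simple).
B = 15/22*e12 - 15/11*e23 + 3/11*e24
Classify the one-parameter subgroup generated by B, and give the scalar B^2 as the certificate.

B^2 term by term: the squares give (15/22)^2*(e12)^2 + (-15/11)^2*(e23)^2 + (3/11)^2*(e24)^2 = 225/484*(-1) + 225/121*(-1) + 9/121*(+1) = -9/4 (each basis 2-blade squares to minus the product of its generators' squares); cross terms between blades sharing an index anticommute and cancel. So B^2 = -9/4.
Answer: rotation, certificate B^2 = -9/4. One invariant decides it: the square -9/4 survives every conjugation, and its sign is exactly the classification.


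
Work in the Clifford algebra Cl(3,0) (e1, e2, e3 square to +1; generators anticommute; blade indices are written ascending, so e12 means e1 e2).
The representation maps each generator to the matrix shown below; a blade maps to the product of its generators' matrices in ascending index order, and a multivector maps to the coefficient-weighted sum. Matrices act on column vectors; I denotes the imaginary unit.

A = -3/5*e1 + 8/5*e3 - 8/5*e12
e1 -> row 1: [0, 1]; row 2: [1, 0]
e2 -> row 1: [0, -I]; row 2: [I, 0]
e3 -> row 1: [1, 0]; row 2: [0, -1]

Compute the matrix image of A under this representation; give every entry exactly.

Bivector images (products of the table entries): rho(e12) = rho(e1)rho(e2) = row 1: [I, 0]; row 2: [0, -I].
M = (-3/5)*rho(e1) + (8/5)*rho(e3) + (-8/5)*rho(e12), summed entrywise:
Answer: row 1: [8/5 - 8*I/5, -3/5]; row 2: [-3/5, -8/5 + 8*I/5]


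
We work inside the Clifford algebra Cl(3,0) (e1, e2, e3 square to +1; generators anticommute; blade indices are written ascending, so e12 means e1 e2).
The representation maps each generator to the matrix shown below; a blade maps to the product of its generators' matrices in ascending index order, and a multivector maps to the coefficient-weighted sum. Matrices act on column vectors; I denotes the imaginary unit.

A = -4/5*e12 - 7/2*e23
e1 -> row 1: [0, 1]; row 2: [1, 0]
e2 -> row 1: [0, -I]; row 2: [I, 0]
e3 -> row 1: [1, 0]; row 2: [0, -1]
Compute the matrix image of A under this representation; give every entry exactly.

Bivector images (products of the table entries): rho(e12) = rho(e1)rho(e2) = row 1: [I, 0]; row 2: [0, -I]; rho(e23) = rho(e2)rho(e3) = row 1: [0, I]; row 2: [I, 0].
M = (-4/5)*rho(e12) + (-7/2)*rho(e23), summed entrywise:
Answer: row 1: [-4*I/5, -7*I/2]; row 2: [-7*I/2, 4*I/5]


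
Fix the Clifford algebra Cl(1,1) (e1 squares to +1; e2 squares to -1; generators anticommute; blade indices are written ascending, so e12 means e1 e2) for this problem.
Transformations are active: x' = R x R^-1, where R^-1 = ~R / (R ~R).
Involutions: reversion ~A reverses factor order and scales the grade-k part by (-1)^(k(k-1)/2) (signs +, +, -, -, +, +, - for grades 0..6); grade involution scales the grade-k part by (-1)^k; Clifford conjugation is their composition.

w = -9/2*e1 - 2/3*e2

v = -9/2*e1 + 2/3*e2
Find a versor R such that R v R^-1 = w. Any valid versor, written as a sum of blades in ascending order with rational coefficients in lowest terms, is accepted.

Sketch: the shared square 713/36 makes R = v + w = -9*e1 the natural versor; its sandwich fixes that direction, negates (v - w)/2, and sends v to w.
Answer: -9*e1


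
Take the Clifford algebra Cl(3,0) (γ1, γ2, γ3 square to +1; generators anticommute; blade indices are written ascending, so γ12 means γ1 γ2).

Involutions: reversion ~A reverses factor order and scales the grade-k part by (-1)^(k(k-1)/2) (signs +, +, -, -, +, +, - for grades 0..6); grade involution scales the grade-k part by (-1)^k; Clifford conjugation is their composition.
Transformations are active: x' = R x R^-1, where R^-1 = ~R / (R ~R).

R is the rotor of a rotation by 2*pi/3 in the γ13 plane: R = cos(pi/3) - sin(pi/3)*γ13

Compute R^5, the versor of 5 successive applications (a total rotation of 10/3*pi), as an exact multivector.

Half-angle bookkeeping: 5 applications in γ13 add up to rotor phase 5*pi/3 = 5*pi/3, so R^5 = cos(5*pi/3) - sin(5*pi/3)*γ13.
cos(5*pi/3) = 1/2 and sin(5*pi/3) = -sqrt(3)/2, so R^5 = 1/2 + sqrt(3)/2*γ13. The net rotation is 4/3*pi (after discarding 1 full turn, each of which contributes a factor -1 to the rotor); the rotor keeps the half-angle phase exactly.
Answer: 1/2 + sqrt(3)/2*γ13


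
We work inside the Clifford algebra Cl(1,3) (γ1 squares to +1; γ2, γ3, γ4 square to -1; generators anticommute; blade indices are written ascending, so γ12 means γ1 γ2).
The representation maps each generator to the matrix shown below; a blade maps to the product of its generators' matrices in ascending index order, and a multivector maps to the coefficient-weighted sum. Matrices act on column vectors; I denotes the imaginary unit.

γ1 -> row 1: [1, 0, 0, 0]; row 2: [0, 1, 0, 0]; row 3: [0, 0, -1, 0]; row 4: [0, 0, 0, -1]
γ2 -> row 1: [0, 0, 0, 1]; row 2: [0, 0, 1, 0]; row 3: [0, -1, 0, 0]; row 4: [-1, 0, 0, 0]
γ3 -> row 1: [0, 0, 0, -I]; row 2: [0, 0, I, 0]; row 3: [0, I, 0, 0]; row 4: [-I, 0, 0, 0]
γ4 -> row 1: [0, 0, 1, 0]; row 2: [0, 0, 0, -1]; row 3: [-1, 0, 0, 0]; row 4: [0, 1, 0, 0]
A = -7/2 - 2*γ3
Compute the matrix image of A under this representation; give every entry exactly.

M = (-7/2)*1 + (-2)*rho(γ3), summed entrywise (1 is the identity matrix):
Answer: row 1: [-7/2, 0, 0, 2*I]; row 2: [0, -7/2, -2*I, 0]; row 3: [0, -2*I, -7/2, 0]; row 4: [2*I, 0, 0, -7/2]


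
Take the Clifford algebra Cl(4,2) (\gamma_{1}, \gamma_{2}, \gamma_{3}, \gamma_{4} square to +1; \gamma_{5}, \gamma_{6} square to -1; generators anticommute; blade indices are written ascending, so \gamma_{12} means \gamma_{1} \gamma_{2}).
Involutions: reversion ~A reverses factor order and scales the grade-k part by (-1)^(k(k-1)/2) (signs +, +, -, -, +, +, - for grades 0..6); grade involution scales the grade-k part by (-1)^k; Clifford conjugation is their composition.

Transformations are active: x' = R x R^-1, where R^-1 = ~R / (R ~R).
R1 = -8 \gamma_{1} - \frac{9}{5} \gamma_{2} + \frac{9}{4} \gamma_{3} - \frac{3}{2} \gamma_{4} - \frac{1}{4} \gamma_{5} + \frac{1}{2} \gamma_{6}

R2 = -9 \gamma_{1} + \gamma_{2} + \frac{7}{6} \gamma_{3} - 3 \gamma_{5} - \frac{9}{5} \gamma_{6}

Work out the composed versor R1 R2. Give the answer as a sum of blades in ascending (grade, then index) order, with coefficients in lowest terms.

Distribute over the terms of R2 (each basis-blade product reordered to ascending indices, repeated generators contracted through their squares):
R1 (-9 \gamma_{1}) = 72 - \frac{81}{5} \gamma_{12} + \frac{81}{4} \gamma_{13} - \frac{27}{2} \gamma_{14} - \frac{9}{4} \gamma_{15} + \frac{9}{2} \gamma_{16}
R1 (\gamma_{2}) = -\frac{9}{5} - 8 \gamma_{12} - \frac{9}{4} \gamma_{23} + \frac{3}{2} \gamma_{24} + \frac{1}{4} \gamma_{25} - \frac{1}{2} \gamma_{26}
R1 (\frac{7}{6} \gamma_{3}) = \frac{21}{8} - \frac{28}{3} \gamma_{13} - \frac{21}{10} \gamma_{23} + \frac{7}{4} \gamma_{34} + \frac{7}{24} \gamma_{35} - \frac{7}{12} \gamma_{36}
R1 (-3 \gamma_{5}) = -\frac{3}{4} + 24 \gamma_{15} + \frac{27}{5} \gamma_{25} - \frac{27}{4} \gamma_{35} + \frac{9}{2} \gamma_{45} + \frac{3}{2} \gamma_{56}
R1 (-\frac{9}{5} \gamma_{6}) = \frac{9}{10} + \frac{72}{5} \gamma_{16} + \frac{81}{25} \gamma_{26} - \frac{81}{20} \gamma_{36} + \frac{27}{10} \gamma_{46} + \frac{9}{20} \gamma_{56}
Summing the partial products and collecting blades:
Answer: \frac{2919}{40} - \frac{121}{5} \gamma_{12} + \frac{131}{12} \gamma_{13} - \frac{27}{2} \gamma_{14} + \frac{87}{4} \gamma_{15} + \frac{189}{10} \gamma_{16} - \frac{87}{20} \gamma_{23} + \frac{3}{2} \gamma_{24} + \frac{113}{20} \gamma_{25} + \frac{137}{50} \gamma_{26} + \frac{7}{4} \gamma_{34} - \frac{155}{24} \gamma_{35} - \frac{139}{30} \gamma_{36} + \frac{9}{2} \gamma_{45} + \frac{27}{10} \gamma_{46} + \frac{39}{20} \gamma_{56}


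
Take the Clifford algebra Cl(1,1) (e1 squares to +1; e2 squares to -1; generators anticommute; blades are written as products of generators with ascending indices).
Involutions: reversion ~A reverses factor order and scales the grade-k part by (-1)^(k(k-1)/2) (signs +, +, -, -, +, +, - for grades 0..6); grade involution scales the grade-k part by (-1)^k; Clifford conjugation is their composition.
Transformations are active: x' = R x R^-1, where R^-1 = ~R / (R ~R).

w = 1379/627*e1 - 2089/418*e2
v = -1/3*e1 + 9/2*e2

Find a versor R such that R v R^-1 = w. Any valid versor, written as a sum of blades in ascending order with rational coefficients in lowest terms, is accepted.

A norm check does it: q(v) = q(w) = -725/36, hence R = v + w = 390/209*e1 - 104/209*e2 realises the map — parallel part kept, (v - w)/2 negated, v carried to w.
Answer: 390/209*e1 - 104/209*e2


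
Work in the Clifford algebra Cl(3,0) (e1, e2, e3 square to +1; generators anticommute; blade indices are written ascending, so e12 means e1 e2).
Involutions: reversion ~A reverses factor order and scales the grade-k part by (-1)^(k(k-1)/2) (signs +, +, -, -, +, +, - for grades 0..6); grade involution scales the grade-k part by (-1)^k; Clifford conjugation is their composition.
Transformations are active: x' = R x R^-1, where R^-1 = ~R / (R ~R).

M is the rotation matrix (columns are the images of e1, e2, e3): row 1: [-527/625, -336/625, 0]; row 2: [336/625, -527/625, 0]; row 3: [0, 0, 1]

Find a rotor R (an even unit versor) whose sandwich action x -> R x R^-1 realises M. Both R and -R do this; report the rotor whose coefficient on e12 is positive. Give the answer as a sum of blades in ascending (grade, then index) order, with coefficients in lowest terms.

Method: write R = a + b12*e12 + b13*e13 + b23*e23 with a^2 + b12^2 + b13^2 + b23^2 = 1 (so R^-1 = ~R). Expanding the columns R e_j ~R gives tr M = 4a^2 - 1 and, from the antisymmetric part, M21 - M12 = -4a*b12, M13 - M31 = 4a*b13, M32 - M23 = -4a*b23.
Here tr M = -429/625, so a^2 = (1 + tr M)/4 = 49/625 and a = ±7/25. Taking a = 7/25: M21 - M12 = 672/625, M13 - M31 = 0, M32 - M23 = 0, giving b12 = -24/25, b13 = 0, b23 = 0, i.e. R = 7/25 - 24/25*e12.
Its e12 coefficient is negative, so report the other preimage -R.
Answer: -7/25 + 24/25*e12. Recall the cover is two-to-one: with M of trace -429/625, both preimages act alike, and the stated e12 sign chooses the sheet.


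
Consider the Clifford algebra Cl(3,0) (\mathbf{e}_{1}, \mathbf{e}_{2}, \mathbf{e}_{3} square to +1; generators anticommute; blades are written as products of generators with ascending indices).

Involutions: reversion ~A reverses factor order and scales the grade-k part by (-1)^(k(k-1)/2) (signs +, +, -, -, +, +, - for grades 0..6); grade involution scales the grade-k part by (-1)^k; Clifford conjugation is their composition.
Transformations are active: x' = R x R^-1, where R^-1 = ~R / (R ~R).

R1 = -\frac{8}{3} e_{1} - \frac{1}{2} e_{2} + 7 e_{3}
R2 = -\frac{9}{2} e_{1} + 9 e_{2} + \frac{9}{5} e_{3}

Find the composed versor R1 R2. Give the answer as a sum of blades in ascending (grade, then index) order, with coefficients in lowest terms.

Distribute over the terms of R1 (each basis-blade product reordered to ascending indices, repeated generators contracted through their squares):
(-\frac{8}{3} e_{1}) R2 = 12 - 24 e_{1} e_{2} - \frac{24}{5} e_{1} e_{3}
(-\frac{1}{2} e_{2}) R2 = -\frac{9}{2} - \frac{9}{4} e_{1} e_{2} - \frac{9}{10} e_{2} e_{3}
(7 e_{3}) R2 = \frac{63}{5} + \frac{63}{2} e_{1} e_{3} - 63 e_{2} e_{3}
Summing the partial products and collecting blades:
Answer: \frac{201}{10} - \frac{105}{4} e_{1} e_{2} + \frac{267}{10} e_{1} e_{3} - \frac{639}{10} e_{2} e_{3}


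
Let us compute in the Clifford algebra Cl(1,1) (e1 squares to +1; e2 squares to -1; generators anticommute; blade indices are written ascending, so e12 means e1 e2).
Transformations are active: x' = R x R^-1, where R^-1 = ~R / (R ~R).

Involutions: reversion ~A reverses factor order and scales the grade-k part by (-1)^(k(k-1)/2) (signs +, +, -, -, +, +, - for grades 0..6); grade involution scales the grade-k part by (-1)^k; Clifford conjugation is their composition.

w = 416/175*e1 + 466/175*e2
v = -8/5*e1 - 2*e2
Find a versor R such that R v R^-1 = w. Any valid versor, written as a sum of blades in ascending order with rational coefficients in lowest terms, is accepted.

Take R = v + w = 136/175*e1 + 116/175*e2. Because q(v) = q(w) = -36/25, conjugation by R sends v exactly to w.
Answer: 136/175*e1 + 116/175*e2


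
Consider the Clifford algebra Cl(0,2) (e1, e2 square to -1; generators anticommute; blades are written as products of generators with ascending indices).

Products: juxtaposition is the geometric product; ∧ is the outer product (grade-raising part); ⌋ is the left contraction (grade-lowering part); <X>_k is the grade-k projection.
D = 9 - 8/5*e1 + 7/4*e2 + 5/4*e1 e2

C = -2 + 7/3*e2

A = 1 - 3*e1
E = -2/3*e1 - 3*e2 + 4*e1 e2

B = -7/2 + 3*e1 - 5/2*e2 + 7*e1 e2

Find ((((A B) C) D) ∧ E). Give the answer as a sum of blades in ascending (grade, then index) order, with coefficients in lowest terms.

step 1: 11/2 + 27/2*e1 + 37/2*e2 + 29/2*e1 e2
step 2: -325/6 - 365/6*e1 - 145/6*e2 + 5/2*e1 e2
step 3: -1637/3 - 5945/12*e1 - 961/4*e2 - 571/3*e1 e2
step 4: 3274/9*e1 + 1637*e2 - 10279/12*e1 e2
Answer: 3274/9*e1 + 1637*e2 - 10279/12*e1 e2


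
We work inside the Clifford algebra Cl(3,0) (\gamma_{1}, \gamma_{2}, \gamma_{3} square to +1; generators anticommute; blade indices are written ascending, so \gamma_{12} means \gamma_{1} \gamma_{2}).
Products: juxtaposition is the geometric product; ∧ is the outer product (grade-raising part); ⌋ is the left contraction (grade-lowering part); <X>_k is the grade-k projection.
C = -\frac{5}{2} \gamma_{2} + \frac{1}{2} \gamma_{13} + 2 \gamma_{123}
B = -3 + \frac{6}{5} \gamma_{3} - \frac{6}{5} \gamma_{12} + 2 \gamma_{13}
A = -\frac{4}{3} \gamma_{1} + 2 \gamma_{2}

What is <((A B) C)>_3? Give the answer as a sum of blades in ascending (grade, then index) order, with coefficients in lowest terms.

step 1: \frac{32}{5} \gamma_{1} - \frac{22}{5} \gamma_{2} - \frac{8}{3} \gamma_{3} - \frac{8}{5} \gamma_{13} + \frac{12}{5} \gamma_{23} - 4 \gamma_{123}
step 2: \frac{99}{5} - \frac{52}{15} \gamma_{1} - \frac{26}{5} \gamma_{2} + \frac{46}{5} \gamma_{3} - \frac{302}{15} \gamma_{12} - \frac{6}{5} \gamma_{13} + \frac{92}{15} \gamma_{23} - \frac{9}{5} \gamma_{123}
step 3: -\frac{9}{5} \gamma_{123}
Answer: -\frac{9}{5} \gamma_{123}


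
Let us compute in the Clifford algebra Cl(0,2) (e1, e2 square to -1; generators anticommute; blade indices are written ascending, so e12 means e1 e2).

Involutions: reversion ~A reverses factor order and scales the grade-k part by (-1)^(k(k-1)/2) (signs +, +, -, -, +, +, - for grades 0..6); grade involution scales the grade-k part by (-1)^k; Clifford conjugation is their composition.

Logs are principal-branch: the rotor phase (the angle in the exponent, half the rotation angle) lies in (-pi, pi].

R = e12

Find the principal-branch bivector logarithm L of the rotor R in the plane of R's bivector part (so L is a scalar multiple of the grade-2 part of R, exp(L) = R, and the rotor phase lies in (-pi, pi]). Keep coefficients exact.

The scalar part of R is 0, and that scalar determines the rotor phase on the principal branch; recovering the unit plane as bivector-part over sine of the phase gives L = phase * plane.
Concretely: cos(phase) = 0 gives phase = ±pi/2, and since phase/sin(phase) is even the sign is immaterial: L = (phase/sin(phase)) * <R>_2 = (pi/2) * <R>_2.
Answer: pi/2*e12


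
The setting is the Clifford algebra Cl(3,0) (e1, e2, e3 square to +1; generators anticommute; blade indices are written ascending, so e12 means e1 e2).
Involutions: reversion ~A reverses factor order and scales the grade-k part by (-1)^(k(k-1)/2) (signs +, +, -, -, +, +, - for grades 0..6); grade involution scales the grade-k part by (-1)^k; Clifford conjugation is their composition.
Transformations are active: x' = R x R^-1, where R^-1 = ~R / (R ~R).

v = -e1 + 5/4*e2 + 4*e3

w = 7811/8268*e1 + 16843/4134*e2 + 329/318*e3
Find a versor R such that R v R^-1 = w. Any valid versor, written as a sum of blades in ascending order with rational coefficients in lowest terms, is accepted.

R = v + w = -457/8268*e1 + 44021/8268*e2 + 1601/318*e3 works: the equal norms (297/16) guarantee its sandwich swaps v into w.
Answer: -457/8268*e1 + 44021/8268*e2 + 1601/318*e3


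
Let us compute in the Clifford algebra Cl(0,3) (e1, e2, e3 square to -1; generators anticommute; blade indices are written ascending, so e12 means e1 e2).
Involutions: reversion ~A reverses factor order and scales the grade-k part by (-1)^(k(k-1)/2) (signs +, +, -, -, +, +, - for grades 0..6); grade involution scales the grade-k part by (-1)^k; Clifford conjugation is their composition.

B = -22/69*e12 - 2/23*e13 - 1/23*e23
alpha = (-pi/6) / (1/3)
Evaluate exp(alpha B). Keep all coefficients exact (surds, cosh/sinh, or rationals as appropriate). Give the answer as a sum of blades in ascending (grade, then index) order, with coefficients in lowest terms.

B^2 term by term: the squares give (-22/69)^2*(e12)^2 + (-2/23)^2*(e13)^2 + (-1/23)^2*(e23)^2 = 484/4761*(-1) + 4/529*(-1) + 1/529*(-1) = -1/9 (each basis 2-blade squares to minus the product of its generators' squares); cross terms between blades sharing an index anticommute and cancel. So B^2 = -1/9.
B^2 = -1/9 — since the square is negative, the closed form is circular: l = 1/3, alpha*l = -pi/6, so exp(alpha B) = cos(-pi/6) + (sin(-pi/6)/(1/3))*B = sqrt(3)/2 + (-3/2)*B.
Answer: sqrt(3)/2 + 11/23*e12 + 3/23*e13 + 3/46*e23


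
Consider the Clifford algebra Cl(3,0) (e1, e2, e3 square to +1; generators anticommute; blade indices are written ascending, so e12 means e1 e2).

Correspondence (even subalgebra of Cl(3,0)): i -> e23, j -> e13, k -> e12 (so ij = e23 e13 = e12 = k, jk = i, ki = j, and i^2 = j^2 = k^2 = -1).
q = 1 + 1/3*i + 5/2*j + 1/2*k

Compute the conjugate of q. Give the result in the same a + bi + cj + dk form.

In blades: q = 1 + 1/2*e12 + 5/2*e13 + 1/3*e23.
Quaternion conjugation is reversion on the even subalgebra: the scalar is fixed and every grade-2 blade flips sign, giving 1 - 1/2*e12 - 5/2*e13 - 1/3*e23; translating back:
Answer: 1 - 1/3*i - 5/2*j - 1/2*k


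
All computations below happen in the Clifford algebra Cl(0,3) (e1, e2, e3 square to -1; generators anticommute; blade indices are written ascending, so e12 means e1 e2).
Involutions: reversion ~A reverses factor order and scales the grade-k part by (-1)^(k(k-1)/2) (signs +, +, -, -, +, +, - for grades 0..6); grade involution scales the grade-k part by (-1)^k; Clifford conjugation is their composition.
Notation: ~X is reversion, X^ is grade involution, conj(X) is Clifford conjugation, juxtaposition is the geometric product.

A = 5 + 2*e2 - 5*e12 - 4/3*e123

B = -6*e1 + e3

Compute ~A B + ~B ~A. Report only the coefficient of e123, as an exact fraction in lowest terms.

first term: -30*e1 - 30*e2 + 5*e3 + 32/3*e12 + 10*e23 + 5*e123
second term: -30*e1 + 30*e2 + 5*e3 - 40/3*e12 + 6*e23 + 5*e123
Answer: 10


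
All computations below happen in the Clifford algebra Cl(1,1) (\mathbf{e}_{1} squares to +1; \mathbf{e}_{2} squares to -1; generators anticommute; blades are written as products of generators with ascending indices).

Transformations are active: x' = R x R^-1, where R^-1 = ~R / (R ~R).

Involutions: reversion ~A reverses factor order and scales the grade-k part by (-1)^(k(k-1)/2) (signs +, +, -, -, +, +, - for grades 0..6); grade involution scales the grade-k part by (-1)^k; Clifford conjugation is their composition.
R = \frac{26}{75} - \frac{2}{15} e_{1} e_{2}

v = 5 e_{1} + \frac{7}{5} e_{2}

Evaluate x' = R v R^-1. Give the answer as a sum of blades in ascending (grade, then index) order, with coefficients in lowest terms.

~R = \frac{26}{75} + \frac{2}{15} e_{1} e_{2}, and R ~R = \frac{64}{625}, so R^-1 = ~R / (\frac{64}{625}).
R v = \frac{48}{25} e_{1} + \frac{144}{125} e_{2}
Answer: 8 e_{1} + \frac{32}{5} e_{2}


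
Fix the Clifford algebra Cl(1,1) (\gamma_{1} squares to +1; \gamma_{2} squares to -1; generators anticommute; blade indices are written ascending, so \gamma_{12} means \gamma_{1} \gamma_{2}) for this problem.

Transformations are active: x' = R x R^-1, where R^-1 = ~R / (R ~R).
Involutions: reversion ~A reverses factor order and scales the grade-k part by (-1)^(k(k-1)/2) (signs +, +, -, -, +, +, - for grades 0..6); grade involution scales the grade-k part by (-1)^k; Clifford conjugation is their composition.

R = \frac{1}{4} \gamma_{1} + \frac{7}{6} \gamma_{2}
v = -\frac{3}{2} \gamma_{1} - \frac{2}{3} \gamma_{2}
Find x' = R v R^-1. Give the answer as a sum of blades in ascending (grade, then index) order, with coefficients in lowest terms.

~R = \frac{1}{4} \gamma_{1} + \frac{7}{6} \gamma_{2}, and R ~R = -\frac{187}{144}, so R^-1 = ~R / (-\frac{187}{144}).
R v = \frac{29}{72} + \frac{19}{12} \gamma_{12}
Answer: \frac{503}{374} \gamma_{1} - \frac{32}{561} \gamma_{2}


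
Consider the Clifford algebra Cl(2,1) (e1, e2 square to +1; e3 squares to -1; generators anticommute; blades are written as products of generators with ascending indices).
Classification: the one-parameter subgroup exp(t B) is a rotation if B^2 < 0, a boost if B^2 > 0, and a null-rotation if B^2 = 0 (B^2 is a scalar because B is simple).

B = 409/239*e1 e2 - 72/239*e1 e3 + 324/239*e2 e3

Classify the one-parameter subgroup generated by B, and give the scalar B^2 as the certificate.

B^2 term by term: the squares give (409/239)^2*(e1 e2)^2 + (-72/239)^2*(e1 e3)^2 + (324/239)^2*(e2 e3)^2 = 167281/57121*(-1) + 5184/57121*(+1) + 104976/57121*(+1) = -1 (each basis 2-blade squares to minus the product of its generators' squares); cross terms between blades sharing an index anticommute and cancel. So B^2 = -1.
Answer: rotation, certificate B^2 = -1. One invariant decides it: the square -1 survives every conjugation, and its sign is exactly the classification.


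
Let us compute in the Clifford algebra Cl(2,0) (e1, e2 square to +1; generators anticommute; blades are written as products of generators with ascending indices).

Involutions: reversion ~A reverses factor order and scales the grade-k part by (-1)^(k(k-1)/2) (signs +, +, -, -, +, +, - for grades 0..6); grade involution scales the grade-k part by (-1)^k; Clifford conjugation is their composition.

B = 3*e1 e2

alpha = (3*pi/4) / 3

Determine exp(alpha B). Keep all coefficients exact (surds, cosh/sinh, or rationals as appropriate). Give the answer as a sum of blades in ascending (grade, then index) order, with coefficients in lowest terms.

B^2 = (3)^2*(e1 e2)^2 = 9*(-1) = -9 (a basis 2-blade squares to minus the product of its generators' squares).
B^2 = -9 — the series telescopes trigonometrically here: l = 3, alpha*l = 3*pi/4, so exp(alpha B) = cos(3*pi/4) + (sin(3*pi/4)/3)*B = -sqrt(2)/2 + (sqrt(2)/6)*B.
Answer: -sqrt(2)/2 + sqrt(2)/2*e1 e2


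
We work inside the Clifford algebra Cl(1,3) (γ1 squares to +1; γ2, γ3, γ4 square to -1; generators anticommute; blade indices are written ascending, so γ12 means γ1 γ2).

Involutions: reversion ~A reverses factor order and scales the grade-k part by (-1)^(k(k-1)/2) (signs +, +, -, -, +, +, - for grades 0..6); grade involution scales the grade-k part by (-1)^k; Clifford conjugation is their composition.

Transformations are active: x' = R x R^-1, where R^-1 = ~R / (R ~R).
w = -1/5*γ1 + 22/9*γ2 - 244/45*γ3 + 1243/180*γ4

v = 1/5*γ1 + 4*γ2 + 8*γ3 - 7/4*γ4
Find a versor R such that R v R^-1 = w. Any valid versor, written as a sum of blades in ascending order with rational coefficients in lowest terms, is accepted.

Equal squares first: v^2 = w^2 = -33209/400. Then v + w = 58/9*γ2 + 116/45*γ3 + 232/45*γ4 is a versor taking v to w, provided it is invertible.
Answer: 58/9*γ2 + 116/45*γ3 + 232/45*γ4
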